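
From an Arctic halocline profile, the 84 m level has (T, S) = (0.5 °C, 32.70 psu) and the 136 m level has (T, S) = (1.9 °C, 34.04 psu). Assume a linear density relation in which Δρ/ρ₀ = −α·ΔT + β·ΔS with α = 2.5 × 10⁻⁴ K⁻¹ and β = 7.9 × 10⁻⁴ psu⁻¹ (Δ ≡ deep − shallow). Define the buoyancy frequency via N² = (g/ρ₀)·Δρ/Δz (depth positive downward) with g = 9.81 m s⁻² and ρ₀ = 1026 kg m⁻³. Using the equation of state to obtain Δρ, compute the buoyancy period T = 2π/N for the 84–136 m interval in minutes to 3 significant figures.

9.06 min

ΔT = +1.4 K, ΔS = +1.34 psu (deep − shallow).
Δρ/ρ₀ = −αΔT + βΔS = -3.50 × 10⁻⁴ + 1.0586 × 10⁻³ = 7.086 × 10⁻⁴, so Δρ ≈ 0.7270 kg m⁻³.
N² = (g/ρ₀)·Δρ/Δz = g·(Δρ/ρ₀)/Δz = 9.81 × 7.086 × 10⁻⁴ / 52 = 1.3368 × 10⁻⁴ s⁻².
N = √(1.3368 × 10⁻⁴) = 0.011562 rad s⁻¹ → T = 2π/N = 543.43 s = 9.0572 min ≈ 9.06 min.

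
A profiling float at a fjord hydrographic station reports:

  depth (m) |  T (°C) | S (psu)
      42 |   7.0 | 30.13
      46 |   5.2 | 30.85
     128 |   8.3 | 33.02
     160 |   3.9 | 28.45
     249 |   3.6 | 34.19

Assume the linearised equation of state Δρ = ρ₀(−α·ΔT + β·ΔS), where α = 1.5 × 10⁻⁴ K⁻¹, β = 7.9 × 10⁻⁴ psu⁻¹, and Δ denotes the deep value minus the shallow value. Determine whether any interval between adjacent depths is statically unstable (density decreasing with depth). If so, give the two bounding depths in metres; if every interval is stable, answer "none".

Evaluate Δρ/ρ₀ = −αΔT + βΔS across each adjacent pair:
  42–46 m: −αΔT+βΔS = −(1.5 × 10⁻⁴)(-1.8)+(7.9 × 10⁻⁴)(+0.72) = 8.4 × 10⁻⁴ → stable
  46–128 m: −αΔT+βΔS = −(1.5 × 10⁻⁴)(+3.1)+(7.9 × 10⁻⁴)(+2.17) = 1.2 × 10⁻³ → stable
  128–160 m: −αΔT+βΔS = −(1.5 × 10⁻⁴)(-4.4)+(7.9 × 10⁻⁴)(-4.57) = -3.0 × 10⁻³ → UNSTABLE
  160–249 m: −αΔT+βΔS = −(1.5 × 10⁻⁴)(-0.3)+(7.9 × 10⁻⁴)(+5.74) = 4.6 × 10⁻³ → stable
The 128–160 m interval has Δρ < 0: lighter water underlies denser water.

128–160 m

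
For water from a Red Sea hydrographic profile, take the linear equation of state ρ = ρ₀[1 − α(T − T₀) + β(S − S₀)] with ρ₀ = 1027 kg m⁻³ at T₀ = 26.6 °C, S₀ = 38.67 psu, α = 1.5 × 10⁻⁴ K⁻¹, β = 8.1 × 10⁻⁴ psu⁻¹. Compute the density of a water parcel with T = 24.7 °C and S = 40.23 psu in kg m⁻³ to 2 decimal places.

T − T₀ = -1.9 K, S − S₀ = +1.56 psu.
Bracket = 1 − α·(-1.9) + β·(+1.56) = 1 + (1.5486 × 10⁻³) = 1.0015486.
ρ = 1027 × 1.0015486 = 1028.59 kg m⁻³.

1028.59 kg m⁻³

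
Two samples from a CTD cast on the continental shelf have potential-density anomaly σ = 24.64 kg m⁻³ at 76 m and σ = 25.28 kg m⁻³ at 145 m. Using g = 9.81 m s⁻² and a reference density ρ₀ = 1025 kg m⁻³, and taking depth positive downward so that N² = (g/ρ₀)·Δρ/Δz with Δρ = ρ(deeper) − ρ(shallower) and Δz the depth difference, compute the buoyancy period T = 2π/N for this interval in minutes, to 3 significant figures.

11.1 min

Δρ = 1025.28 − 1024.64 = 0.64 kg m⁻³ over Δz = 145 − 76 = 69 m.
N² = (9.81/1025) × (0.64/69) = 8.8772 × 10⁻⁵ s⁻².
N = √(8.8772 × 10⁻⁵) = 9.4219 × 10⁻³ rad s⁻¹, so T = 2π/N = 666.87 s = 11.114 min ≈ 11.1 min.
Since Δρ > 0 the layer is stably stratified.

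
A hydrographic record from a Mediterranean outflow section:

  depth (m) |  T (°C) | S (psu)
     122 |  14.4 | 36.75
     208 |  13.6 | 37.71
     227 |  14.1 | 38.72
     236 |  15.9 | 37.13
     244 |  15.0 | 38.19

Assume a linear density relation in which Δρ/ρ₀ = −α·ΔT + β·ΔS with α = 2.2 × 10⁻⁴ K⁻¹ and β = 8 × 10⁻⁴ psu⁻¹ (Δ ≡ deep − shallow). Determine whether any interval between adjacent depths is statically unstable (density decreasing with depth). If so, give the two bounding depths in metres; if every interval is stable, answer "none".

Evaluate Δρ/ρ₀ = −αΔT + βΔS across each adjacent pair:
  122–208 m: −αΔT+βΔS = −(2.2 × 10⁻⁴)(-0.8)+(8 × 10⁻⁴)(+0.96) = 9.4 × 10⁻⁴ → stable
  208–227 m: −αΔT+βΔS = −(2.2 × 10⁻⁴)(+0.5)+(8 × 10⁻⁴)(+1.01) = 7.0 × 10⁻⁴ → stable
  227–236 m: −αΔT+βΔS = −(2.2 × 10⁻⁴)(+1.8)+(8 × 10⁻⁴)(-1.59) = -1.7 × 10⁻³ → UNSTABLE
  236–244 m: −αΔT+βΔS = −(2.2 × 10⁻⁴)(-0.9)+(8 × 10⁻⁴)(+1.06) = 1.0 × 10⁻³ → stable
The 227–236 m interval has Δρ < 0: lighter water underlies denser water.

227–236 m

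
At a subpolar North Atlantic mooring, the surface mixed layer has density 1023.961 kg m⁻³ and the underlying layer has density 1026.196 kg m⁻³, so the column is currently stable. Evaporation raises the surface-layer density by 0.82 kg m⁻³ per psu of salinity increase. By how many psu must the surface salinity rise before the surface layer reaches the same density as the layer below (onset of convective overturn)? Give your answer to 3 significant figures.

Density deficit of the surface layer: 1026.196 − 1023.961 = 2.235 kg m⁻³.
Required change = 2.235 / 0.82 = 2.73 psu.

2.73 psu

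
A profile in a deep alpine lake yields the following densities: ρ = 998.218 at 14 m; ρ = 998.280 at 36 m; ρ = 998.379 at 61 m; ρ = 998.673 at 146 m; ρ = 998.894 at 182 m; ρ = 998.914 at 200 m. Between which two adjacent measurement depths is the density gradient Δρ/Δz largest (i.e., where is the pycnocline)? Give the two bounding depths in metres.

146–182 m

Compute the density gradient over each adjacent pair:
  14–36 m: Δρ/Δz = 0.062/22 = 2.8 × 10⁻³ kg m⁻⁴
  36–61 m: Δρ/Δz = 0.099/25 = 4.0 × 10⁻³ kg m⁻⁴
  61–146 m: Δρ/Δz = 0.294/85 = 3.5 × 10⁻³ kg m⁻⁴
  146–182 m: Δρ/Δz = 0.221/36 = 6.1 × 10⁻³ kg m⁻⁴
  182–200 m: Δρ/Δz = 0.020/18 = 1.1 × 10⁻³ kg m⁻⁴
The largest gradient is in the 146–182 m interval — the pycnocline.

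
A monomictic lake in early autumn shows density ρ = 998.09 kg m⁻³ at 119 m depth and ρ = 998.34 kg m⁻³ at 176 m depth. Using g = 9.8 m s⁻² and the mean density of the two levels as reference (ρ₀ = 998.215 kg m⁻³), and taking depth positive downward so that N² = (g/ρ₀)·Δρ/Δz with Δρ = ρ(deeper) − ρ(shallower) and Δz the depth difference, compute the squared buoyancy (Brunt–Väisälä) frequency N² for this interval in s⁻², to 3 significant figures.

4.31 × 10⁻⁵ s⁻²

Δρ = 998.34 − 998.09 = 0.25 kg m⁻³ over Δz = 176 − 119 = 57 m.
N² = (9.8/998.215) × (0.25/57) = 4.3059 × 10⁻⁵ s⁻² ≈ 4.31 × 10⁻⁵ s⁻².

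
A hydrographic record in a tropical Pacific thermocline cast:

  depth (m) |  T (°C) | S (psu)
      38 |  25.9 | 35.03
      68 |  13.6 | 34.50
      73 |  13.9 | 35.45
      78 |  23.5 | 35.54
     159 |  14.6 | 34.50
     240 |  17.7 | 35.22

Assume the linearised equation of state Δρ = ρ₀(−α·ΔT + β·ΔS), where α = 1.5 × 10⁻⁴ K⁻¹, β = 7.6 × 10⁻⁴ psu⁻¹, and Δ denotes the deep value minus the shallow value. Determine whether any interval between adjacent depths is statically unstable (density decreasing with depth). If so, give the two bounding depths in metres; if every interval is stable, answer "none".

Evaluate Δρ/ρ₀ = −αΔT + βΔS across each adjacent pair:
  38–68 m: −αΔT+βΔS = −(1.5 × 10⁻⁴)(-12.3)+(7.6 × 10⁻⁴)(-0.53) = 1.4 × 10⁻³ → stable
  68–73 m: −αΔT+βΔS = −(1.5 × 10⁻⁴)(+0.3)+(7.6 × 10⁻⁴)(+0.95) = 6.8 × 10⁻⁴ → stable
  73–78 m: −αΔT+βΔS = −(1.5 × 10⁻⁴)(+9.6)+(7.6 × 10⁻⁴)(+0.09) = -1.4 × 10⁻³ → UNSTABLE
  78–159 m: −αΔT+βΔS = −(1.5 × 10⁻⁴)(-8.9)+(7.6 × 10⁻⁴)(-1.04) = 5.4 × 10⁻⁴ → stable
  159–240 m: −αΔT+βΔS = −(1.5 × 10⁻⁴)(+3.1)+(7.6 × 10⁻⁴)(+0.72) = 8.2 × 10⁻⁵ → stable
The 73–78 m interval has Δρ < 0: lighter water underlies denser water.

73–78 m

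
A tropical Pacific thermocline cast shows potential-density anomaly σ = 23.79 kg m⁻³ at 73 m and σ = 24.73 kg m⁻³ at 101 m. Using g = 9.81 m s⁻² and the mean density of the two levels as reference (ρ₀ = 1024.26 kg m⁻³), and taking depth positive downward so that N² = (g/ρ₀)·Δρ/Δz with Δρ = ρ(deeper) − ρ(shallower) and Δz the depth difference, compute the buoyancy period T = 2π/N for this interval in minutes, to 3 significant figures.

5.84 min

Δρ = 1024.73 − 1023.79 = 0.94 kg m⁻³ over Δz = 101 − 73 = 28 m.
N² = (9.81/1024.26) × (0.94/28) = 3.2154 × 10⁻⁴ s⁻².
N = √(3.2154 × 10⁻⁴) = 0.017932 rad s⁻¹, so T = 2π/N = 350.39 s = 5.8398 min ≈ 5.84 min.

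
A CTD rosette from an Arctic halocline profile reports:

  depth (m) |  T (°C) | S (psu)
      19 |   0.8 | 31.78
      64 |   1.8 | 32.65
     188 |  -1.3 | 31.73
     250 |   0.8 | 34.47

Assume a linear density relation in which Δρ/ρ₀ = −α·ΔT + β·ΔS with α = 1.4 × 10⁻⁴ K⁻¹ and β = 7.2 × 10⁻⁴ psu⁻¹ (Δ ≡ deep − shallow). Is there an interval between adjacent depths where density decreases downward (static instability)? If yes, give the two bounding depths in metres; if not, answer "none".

Evaluate Δρ/ρ₀ = −αΔT + βΔS across each adjacent pair:
  19–64 m: −αΔT+βΔS = −(1.4 × 10⁻⁴)(+1.0)+(7.2 × 10⁻⁴)(+0.87) = 4.9 × 10⁻⁴ → stable
  64–188 m: −αΔT+βΔS = −(1.4 × 10⁻⁴)(-3.1)+(7.2 × 10⁻⁴)(-0.92) = -2.3 × 10⁻⁴ → UNSTABLE
  188–250 m: −αΔT+βΔS = −(1.4 × 10⁻⁴)(+2.1)+(7.2 × 10⁻⁴)(+2.74) = 1.7 × 10⁻³ → stable
The 64–188 m interval has Δρ < 0: lighter water underlies denser water.

64–188 m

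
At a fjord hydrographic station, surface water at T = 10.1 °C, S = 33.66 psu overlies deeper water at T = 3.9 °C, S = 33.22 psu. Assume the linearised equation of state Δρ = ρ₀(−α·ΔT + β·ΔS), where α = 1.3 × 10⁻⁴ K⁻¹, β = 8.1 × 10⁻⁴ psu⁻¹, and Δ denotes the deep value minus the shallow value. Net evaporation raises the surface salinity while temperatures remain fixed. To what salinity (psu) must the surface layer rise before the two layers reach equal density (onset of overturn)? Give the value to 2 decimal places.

Neutral buoyancy requires −α(T_deep − T_surf) + β(S_deep − S_surf′) = 0.
S_surf′ = S_deep − (α/β)·ΔT = 33.22 − (1.3 × 10⁻⁴/8.1 × 10⁻⁴)·(-6.2) = 34.2151 psu.
Increase required: 34.2151 − 33.66 = 0.5551 psu.

34.22 psu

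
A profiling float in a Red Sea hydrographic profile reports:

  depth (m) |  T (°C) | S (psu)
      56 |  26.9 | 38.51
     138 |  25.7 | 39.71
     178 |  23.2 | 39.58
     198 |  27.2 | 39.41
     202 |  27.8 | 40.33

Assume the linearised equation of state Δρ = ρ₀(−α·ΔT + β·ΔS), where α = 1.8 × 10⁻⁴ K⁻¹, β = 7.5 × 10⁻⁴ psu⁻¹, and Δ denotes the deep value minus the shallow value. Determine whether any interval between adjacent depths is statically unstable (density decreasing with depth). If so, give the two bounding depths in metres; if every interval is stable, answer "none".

Evaluate Δρ/ρ₀ = −αΔT + βΔS across each adjacent pair:
  56–138 m: −αΔT+βΔS = −(1.8 × 10⁻⁴)(-1.2)+(7.5 × 10⁻⁴)(+1.20) = 1.1 × 10⁻³ → stable
  138–178 m: −αΔT+βΔS = −(1.8 × 10⁻⁴)(-2.5)+(7.5 × 10⁻⁴)(-0.13) = 3.5 × 10⁻⁴ → stable
  178–198 m: −αΔT+βΔS = −(1.8 × 10⁻⁴)(+4.0)+(7.5 × 10⁻⁴)(-0.17) = -8.5 × 10⁻⁴ → UNSTABLE
  198–202 m: −αΔT+βΔS = −(1.8 × 10⁻⁴)(+0.6)+(7.5 × 10⁻⁴)(+0.92) = 5.8 × 10⁻⁴ → stable
The 178–198 m interval has Δρ < 0: lighter water underlies denser water.

178–198 m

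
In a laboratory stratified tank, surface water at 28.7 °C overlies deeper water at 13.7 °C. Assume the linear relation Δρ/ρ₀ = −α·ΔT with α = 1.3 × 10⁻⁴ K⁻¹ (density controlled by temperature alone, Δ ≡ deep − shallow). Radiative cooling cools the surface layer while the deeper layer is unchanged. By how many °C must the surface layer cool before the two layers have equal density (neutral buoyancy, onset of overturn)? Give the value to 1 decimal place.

With temperature the only control, equal density requires T_surf′ = T_deep.
T_surf′ = 13.7 °C.
Cooling required: 28.7 − 13.7 = 15.0 °C.

15.0 °C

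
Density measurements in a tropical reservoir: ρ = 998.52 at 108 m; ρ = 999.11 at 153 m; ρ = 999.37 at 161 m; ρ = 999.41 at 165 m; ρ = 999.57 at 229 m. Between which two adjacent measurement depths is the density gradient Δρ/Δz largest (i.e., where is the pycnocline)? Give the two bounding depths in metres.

153–161 m

Compute the density gradient over each adjacent pair:
  108–153 m: Δρ/Δz = 0.59/45 = 0.013 kg m⁻⁴
  153–161 m: Δρ/Δz = 0.26/8 = 0.033 kg m⁻⁴
  161–165 m: Δρ/Δz = 0.04/4 = 0.010 kg m⁻⁴
  165–229 m: Δρ/Δz = 0.16/64 = 2.5 × 10⁻³ kg m⁻⁴
The largest gradient is in the 153–161 m interval — the pycnocline.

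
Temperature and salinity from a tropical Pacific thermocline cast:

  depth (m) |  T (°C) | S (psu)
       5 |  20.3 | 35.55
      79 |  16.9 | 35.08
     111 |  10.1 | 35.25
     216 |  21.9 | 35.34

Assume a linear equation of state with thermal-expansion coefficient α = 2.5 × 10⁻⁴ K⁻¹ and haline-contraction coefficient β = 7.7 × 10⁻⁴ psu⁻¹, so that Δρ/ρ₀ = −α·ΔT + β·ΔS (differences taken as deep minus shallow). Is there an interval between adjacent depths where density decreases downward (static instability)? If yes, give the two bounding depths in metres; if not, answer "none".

Evaluate Δρ/ρ₀ = −αΔT + βΔS across each adjacent pair:
  5–79 m: −αΔT+βΔS = −(2.5 × 10⁻⁴)(-3.4)+(7.7 × 10⁻⁴)(-0.47) = 4.9 × 10⁻⁴ → stable
  79–111 m: −αΔT+βΔS = −(2.5 × 10⁻⁴)(-6.8)+(7.7 × 10⁻⁴)(+0.17) = 1.8 × 10⁻³ → stable
  111–216 m: −αΔT+βΔS = −(2.5 × 10⁻⁴)(+11.8)+(7.7 × 10⁻⁴)(+0.09) = -2.9 × 10⁻³ → UNSTABLE
The 111–216 m interval has Δρ < 0: lighter water underlies denser water.

111–216 m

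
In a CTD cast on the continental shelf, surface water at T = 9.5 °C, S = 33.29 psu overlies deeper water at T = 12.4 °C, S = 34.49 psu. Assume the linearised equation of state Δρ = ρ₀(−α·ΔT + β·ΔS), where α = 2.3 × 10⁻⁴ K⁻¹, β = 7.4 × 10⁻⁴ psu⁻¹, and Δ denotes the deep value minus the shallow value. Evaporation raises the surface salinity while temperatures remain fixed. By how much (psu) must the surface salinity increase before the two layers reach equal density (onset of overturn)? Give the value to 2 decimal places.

0.30 psu

Neutral buoyancy requires −α(T_deep − T_surf) + β(S_deep − S_surf′) = 0.
S_surf′ = S_deep − (α/β)·ΔT = 34.49 − (2.3 × 10⁻⁴/7.4 × 10⁻⁴)·(+2.9) = 33.5886 psu.
Increase required: 33.5886 − 33.29 = 0.2986 psu.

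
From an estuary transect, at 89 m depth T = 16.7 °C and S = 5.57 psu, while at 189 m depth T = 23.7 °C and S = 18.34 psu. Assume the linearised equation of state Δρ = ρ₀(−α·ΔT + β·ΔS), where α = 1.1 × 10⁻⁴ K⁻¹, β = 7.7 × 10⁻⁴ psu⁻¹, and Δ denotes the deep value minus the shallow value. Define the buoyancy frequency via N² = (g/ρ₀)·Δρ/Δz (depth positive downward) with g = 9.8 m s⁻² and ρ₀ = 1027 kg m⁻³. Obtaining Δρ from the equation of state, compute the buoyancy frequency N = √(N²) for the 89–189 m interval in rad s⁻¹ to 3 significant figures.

0.0298 rad s⁻¹

ΔT = +7.0 K, ΔS = +12.77 psu (deep − shallow).
Δρ/ρ₀ = −αΔT + βΔS = -7.70 × 10⁻⁴ + 9.8329 × 10⁻³ = 9.0629 × 10⁻³, so Δρ ≈ 9.308 kg m⁻³.
N² = (g/ρ₀)·Δρ/Δz = g·(Δρ/ρ₀)/Δz = 9.8 × 9.0629 × 10⁻³ / 100 = 8.8816 × 10⁻⁴ s⁻².
N = √(8.8816 × 10⁻⁴) = 0.029802 rad s⁻¹ ≈ 0.0298 rad s⁻¹.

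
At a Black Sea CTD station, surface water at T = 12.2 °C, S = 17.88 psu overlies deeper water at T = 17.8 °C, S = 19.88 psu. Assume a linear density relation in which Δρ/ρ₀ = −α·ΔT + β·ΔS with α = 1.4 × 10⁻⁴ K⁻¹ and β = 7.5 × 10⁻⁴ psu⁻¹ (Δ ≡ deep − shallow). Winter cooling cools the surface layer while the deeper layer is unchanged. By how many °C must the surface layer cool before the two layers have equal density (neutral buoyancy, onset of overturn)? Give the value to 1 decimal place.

5.1 °C

Neutral buoyancy requires Δρ = 0, i.e. −α(T_deep − T_surf′) + β(S_deep − S_surf) = 0.
T_surf′ = T_deep − (β/α)·ΔS = 17.8 − (7.5 × 10⁻⁴/1.4 × 10⁻⁴)·(+2.00) = 7.086 °C.
Cooling required: 12.2 − (7.086) = 5.114 °C.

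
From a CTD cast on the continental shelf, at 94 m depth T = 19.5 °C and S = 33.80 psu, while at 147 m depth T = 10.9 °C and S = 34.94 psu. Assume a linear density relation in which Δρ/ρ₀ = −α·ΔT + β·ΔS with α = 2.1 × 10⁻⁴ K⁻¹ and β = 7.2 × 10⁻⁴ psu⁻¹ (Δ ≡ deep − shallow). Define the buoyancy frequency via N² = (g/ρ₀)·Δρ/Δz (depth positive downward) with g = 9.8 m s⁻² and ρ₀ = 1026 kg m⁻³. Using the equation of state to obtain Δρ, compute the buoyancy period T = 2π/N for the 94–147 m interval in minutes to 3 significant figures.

ΔT = -8.6 K, ΔS = +1.14 psu (deep − shallow).
Δρ/ρ₀ = −αΔT + βΔS = 1.806 × 10⁻³ + 8.208 × 10⁻⁴ = 2.6268 × 10⁻³, so Δρ ≈ 2.695 kg m⁻³.
N² = (g/ρ₀)·Δρ/Δz = g·(Δρ/ρ₀)/Δz = 9.8 × 2.6268 × 10⁻³ / 53 = 4.8571 × 10⁻⁴ s⁻².
N = √(4.8571 × 10⁻⁴) = 0.022039 rad s⁻¹ → T = 2π/N = 285.09 s = 4.7515 min ≈ 4.75 min.

4.75 min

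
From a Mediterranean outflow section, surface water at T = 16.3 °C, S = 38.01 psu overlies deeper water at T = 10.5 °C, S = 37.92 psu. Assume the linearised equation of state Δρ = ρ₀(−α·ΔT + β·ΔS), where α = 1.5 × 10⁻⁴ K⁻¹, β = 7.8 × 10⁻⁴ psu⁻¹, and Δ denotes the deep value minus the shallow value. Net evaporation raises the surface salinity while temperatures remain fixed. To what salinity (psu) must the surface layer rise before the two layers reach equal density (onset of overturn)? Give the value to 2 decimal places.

39.04 psu

Neutral buoyancy requires −α(T_deep − T_surf) + β(S_deep − S_surf′) = 0.
S_surf′ = S_deep − (α/β)·ΔT = 37.92 − (1.5 × 10⁻⁴/7.8 × 10⁻⁴)·(-5.8) = 39.0354 psu.
Increase required: 39.0354 − 38.01 = 1.0254 psu.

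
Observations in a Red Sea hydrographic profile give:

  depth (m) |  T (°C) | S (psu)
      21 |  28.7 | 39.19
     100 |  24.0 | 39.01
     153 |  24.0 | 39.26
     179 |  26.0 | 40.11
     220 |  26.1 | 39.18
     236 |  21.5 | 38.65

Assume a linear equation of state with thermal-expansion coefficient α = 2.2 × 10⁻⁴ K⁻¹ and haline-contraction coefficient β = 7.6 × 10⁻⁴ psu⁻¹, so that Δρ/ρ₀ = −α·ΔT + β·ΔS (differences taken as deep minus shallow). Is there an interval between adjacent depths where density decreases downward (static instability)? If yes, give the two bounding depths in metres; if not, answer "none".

179–220 m

Evaluate Δρ/ρ₀ = −αΔT + βΔS across each adjacent pair:
  21–100 m: −αΔT+βΔS = −(2.2 × 10⁻⁴)(-4.7)+(7.6 × 10⁻⁴)(-0.18) = 9.0 × 10⁻⁴ → stable
  100–153 m: −αΔT+βΔS = −(2.2 × 10⁻⁴)(+0.0)+(7.6 × 10⁻⁴)(+0.25) = 1.9 × 10⁻⁴ → stable
  153–179 m: −αΔT+βΔS = −(2.2 × 10⁻⁴)(+2.0)+(7.6 × 10⁻⁴)(+0.85) = 2.1 × 10⁻⁴ → stable
  179–220 m: −αΔT+βΔS = −(2.2 × 10⁻⁴)(+0.1)+(7.6 × 10⁻⁴)(-0.93) = -7.3 × 10⁻⁴ → UNSTABLE
  220–236 m: −αΔT+βΔS = −(2.2 × 10⁻⁴)(-4.6)+(7.6 × 10⁻⁴)(-0.53) = 6.1 × 10⁻⁴ → stable
The 179–220 m interval has Δρ < 0: lighter water underlies denser water.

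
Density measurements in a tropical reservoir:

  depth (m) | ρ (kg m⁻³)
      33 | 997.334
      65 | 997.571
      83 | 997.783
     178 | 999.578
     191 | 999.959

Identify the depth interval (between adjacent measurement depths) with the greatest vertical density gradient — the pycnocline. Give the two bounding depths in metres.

Compute the density gradient over each adjacent pair:
  33–65 m: Δρ/Δz = 0.237/32 = 7.4 × 10⁻³ kg m⁻⁴
  65–83 m: Δρ/Δz = 0.212/18 = 0.012 kg m⁻⁴
  83–178 m: Δρ/Δz = 1.795/95 = 0.019 kg m⁻⁴
  178–191 m: Δρ/Δz = 0.381/13 = 0.029 kg m⁻⁴
The largest gradient is in the 178–191 m interval — the pycnocline.

178–191 m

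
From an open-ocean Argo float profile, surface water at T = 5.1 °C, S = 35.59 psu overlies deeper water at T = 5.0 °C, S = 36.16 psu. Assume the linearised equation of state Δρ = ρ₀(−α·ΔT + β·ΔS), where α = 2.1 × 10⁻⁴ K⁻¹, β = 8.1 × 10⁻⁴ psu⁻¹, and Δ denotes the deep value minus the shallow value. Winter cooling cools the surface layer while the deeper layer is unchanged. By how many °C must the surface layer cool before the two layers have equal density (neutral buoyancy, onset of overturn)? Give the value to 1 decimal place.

Neutral buoyancy requires Δρ = 0, i.e. −α(T_deep − T_surf′) + β(S_deep − S_surf) = 0.
T_surf′ = T_deep − (β/α)·ΔS = 5.0 − (8.1 × 10⁻⁴/2.1 × 10⁻⁴)·(+0.57) = 2.801 °C.
Cooling required: 5.1 − (2.801) = 2.299 °C.

2.3 °C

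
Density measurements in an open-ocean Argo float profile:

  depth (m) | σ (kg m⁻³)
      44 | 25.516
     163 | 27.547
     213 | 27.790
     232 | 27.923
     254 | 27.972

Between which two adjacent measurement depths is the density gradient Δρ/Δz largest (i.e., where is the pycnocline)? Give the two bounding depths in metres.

Compute the density gradient over each adjacent pair:
  44–163 m: Δρ/Δz = 2.031/119 = 0.017 kg m⁻⁴
  163–213 m: Δρ/Δz = 0.243/50 = 4.9 × 10⁻³ kg m⁻⁴
  213–232 m: Δρ/Δz = 0.133/19 = 7.0 × 10⁻³ kg m⁻⁴
  232–254 m: Δρ/Δz = 0.049/22 = 2.2 × 10⁻³ kg m⁻⁴
The largest gradient is in the 44–163 m interval — the pycnocline.

44–163 m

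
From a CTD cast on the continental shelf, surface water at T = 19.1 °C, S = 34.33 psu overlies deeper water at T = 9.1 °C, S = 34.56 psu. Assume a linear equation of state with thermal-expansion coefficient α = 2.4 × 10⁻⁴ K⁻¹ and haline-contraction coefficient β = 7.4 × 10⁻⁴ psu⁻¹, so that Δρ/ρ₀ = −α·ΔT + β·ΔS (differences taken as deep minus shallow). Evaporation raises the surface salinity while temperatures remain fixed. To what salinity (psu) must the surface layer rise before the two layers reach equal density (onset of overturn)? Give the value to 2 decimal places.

Neutral buoyancy requires −α(T_deep − T_surf) + β(S_deep − S_surf′) = 0.
S_surf′ = S_deep − (α/β)·ΔT = 34.56 − (2.4 × 10⁻⁴/7.4 × 10⁻⁴)·(-10.0) = 37.8032 psu.
Increase required: 37.8032 − 34.33 = 3.4732 psu.

37.80 psu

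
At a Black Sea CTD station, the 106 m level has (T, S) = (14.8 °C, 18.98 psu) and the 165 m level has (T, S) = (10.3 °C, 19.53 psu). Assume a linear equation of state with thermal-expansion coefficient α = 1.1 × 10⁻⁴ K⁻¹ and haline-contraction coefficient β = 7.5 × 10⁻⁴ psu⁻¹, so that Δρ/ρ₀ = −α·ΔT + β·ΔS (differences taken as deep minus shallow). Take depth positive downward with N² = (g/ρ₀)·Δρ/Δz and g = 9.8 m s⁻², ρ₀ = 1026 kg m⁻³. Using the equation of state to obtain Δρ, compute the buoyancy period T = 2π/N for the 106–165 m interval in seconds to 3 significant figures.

ΔT = -4.5 K, ΔS = +0.55 psu (deep − shallow).
Δρ/ρ₀ = −αΔT + βΔS = 4.95 × 10⁻⁴ + 4.125 × 10⁻⁴ = 9.075 × 10⁻⁴, so Δρ ≈ 0.9311 kg m⁻³.
N² = (g/ρ₀)·Δρ/Δz = g·(Δρ/ρ₀)/Δz = 9.8 × 9.075 × 10⁻⁴ / 59 = 1.5074 × 10⁻⁴ s⁻².
N = √(1.5074 × 10⁻⁴) = 0.012278 rad s⁻¹ → T = 2π/N = 511.74 s ≈ 512 s.

512 s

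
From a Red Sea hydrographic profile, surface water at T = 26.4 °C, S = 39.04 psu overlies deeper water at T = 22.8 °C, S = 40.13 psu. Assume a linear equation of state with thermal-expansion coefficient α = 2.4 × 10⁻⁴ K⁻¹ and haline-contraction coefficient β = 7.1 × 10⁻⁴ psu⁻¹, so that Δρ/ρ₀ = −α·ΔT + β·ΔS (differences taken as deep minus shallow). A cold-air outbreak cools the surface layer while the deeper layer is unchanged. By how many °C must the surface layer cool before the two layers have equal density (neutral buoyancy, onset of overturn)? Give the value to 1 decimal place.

6.8 °C

Neutral buoyancy requires Δρ = 0, i.e. −α(T_deep − T_surf′) + β(S_deep − S_surf) = 0.
T_surf′ = T_deep − (β/α)·ΔS = 22.8 − (7.1 × 10⁻⁴/2.4 × 10⁻⁴)·(+1.09) = 19.575 °C.
Cooling required: 26.4 − (19.575) = 6.825 °C.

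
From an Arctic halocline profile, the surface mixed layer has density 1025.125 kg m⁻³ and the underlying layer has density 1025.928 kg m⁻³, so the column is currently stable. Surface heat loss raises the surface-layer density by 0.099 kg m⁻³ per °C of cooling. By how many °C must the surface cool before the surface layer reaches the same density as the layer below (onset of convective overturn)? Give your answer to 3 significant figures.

Density deficit of the surface layer: 1025.928 − 1025.125 = 0.803 kg m⁻³.
Required change = 0.803 / 0.099 = 8.11 °C.

8.11 °C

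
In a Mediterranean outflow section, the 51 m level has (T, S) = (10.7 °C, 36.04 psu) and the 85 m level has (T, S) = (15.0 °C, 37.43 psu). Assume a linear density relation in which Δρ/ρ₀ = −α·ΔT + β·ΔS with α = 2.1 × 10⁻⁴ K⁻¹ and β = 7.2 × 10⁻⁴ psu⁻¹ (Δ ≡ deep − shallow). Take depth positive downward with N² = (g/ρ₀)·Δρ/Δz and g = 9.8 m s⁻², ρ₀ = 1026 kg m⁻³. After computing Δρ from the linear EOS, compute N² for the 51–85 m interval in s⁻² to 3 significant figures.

2.82 × 10⁻⁵ s⁻²

ΔT = +4.3 K, ΔS = +1.39 psu (deep − shallow).
Δρ/ρ₀ = −αΔT + βΔS = -9.03 × 10⁻⁴ + 1.0008 × 10⁻³ = 9.78 × 10⁻⁵, so Δρ ≈ 0.1003 kg m⁻³.
N² = (g/ρ₀)·Δρ/Δz = g·(Δρ/ρ₀)/Δz = 9.8 × 9.78 × 10⁻⁵ / 34 = 2.8189 × 10⁻⁵ s⁻² ≈ 2.82 × 10⁻⁵ s⁻².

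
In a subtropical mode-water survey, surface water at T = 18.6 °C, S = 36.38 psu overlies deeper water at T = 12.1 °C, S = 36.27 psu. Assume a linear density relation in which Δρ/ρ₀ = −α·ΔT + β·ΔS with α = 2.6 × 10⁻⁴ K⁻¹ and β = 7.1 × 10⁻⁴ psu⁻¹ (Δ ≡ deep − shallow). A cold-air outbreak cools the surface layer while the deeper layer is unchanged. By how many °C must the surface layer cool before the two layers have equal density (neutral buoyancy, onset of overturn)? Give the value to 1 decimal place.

6.2 °C

Neutral buoyancy requires Δρ = 0, i.e. −α(T_deep − T_surf′) + β(S_deep − S_surf) = 0.
T_surf′ = T_deep − (β/α)·ΔS = 12.1 − (7.1 × 10⁻⁴/2.6 × 10⁻⁴)·(-0.11) = 12.400 °C.
Cooling required: 18.6 − (12.400) = 6.200 °C.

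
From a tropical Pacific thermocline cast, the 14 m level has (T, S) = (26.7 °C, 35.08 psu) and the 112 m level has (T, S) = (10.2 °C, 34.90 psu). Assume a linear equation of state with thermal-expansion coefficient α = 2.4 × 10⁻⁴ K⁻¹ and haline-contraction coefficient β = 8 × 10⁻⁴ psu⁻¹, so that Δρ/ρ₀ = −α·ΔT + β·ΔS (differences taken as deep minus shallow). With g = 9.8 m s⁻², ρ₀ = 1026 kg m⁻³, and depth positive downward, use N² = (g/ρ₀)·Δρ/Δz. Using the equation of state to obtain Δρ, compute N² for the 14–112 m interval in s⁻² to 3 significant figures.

3.82 × 10⁻⁴ s⁻²

ΔT = -16.5 K, ΔS = -0.18 psu (deep − shallow).
Δρ/ρ₀ = −αΔT + βΔS = 3.96 × 10⁻³ − 1.44 × 10⁻⁴ = 3.816 × 10⁻³, so Δρ ≈ 3.915 kg m⁻³.
N² = (g/ρ₀)·Δρ/Δz = g·(Δρ/ρ₀)/Δz = 9.8 × 3.816 × 10⁻³ / 98 = 3.8160 × 10⁻⁴ s⁻² ≈ 3.82 × 10⁻⁴ s⁻².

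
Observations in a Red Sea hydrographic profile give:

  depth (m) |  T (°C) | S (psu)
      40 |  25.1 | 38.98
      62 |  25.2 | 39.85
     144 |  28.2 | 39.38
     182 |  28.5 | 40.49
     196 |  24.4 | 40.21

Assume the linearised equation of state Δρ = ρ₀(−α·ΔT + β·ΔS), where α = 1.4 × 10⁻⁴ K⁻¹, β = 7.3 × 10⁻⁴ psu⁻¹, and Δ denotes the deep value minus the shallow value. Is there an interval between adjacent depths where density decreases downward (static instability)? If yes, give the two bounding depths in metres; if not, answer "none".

62–144 m

Evaluate Δρ/ρ₀ = −αΔT + βΔS across each adjacent pair:
  40–62 m: −αΔT+βΔS = −(1.4 × 10⁻⁴)(+0.1)+(7.3 × 10⁻⁴)(+0.87) = 6.2 × 10⁻⁴ → stable
  62–144 m: −αΔT+βΔS = −(1.4 × 10⁻⁴)(+3.0)+(7.3 × 10⁻⁴)(-0.47) = -7.6 × 10⁻⁴ → UNSTABLE
  144–182 m: −αΔT+βΔS = −(1.4 × 10⁻⁴)(+0.3)+(7.3 × 10⁻⁴)(+1.11) = 7.7 × 10⁻⁴ → stable
  182–196 m: −αΔT+βΔS = −(1.4 × 10⁻⁴)(-4.1)+(7.3 × 10⁻⁴)(-0.28) = 3.7 × 10⁻⁴ → stable
The 62–144 m interval has Δρ < 0: lighter water underlies denser water.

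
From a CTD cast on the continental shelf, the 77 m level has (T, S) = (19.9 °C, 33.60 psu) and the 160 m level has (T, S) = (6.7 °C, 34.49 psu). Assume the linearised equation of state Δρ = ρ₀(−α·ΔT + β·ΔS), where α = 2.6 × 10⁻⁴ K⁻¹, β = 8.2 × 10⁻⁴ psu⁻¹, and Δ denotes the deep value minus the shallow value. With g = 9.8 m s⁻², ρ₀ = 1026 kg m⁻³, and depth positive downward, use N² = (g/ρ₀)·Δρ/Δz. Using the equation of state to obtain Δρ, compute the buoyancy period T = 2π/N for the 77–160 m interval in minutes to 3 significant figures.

ΔT = -13.2 K, ΔS = +0.89 psu (deep − shallow).
Δρ/ρ₀ = −αΔT + βΔS = 3.432 × 10⁻³ + 7.298 × 10⁻⁴ = 4.1618 × 10⁻³, so Δρ ≈ 4.270 kg m⁻³.
N² = (g/ρ₀)·Δρ/Δz = g·(Δρ/ρ₀)/Δz = 9.8 × 4.1618 × 10⁻³ / 83 = 4.9139 × 10⁻⁴ s⁻².
N = √(4.9139 × 10⁻⁴) = 0.022167 rad s⁻¹ → T = 2π/N = 283.45 s = 4.7242 min ≈ 4.72 min.

4.72 min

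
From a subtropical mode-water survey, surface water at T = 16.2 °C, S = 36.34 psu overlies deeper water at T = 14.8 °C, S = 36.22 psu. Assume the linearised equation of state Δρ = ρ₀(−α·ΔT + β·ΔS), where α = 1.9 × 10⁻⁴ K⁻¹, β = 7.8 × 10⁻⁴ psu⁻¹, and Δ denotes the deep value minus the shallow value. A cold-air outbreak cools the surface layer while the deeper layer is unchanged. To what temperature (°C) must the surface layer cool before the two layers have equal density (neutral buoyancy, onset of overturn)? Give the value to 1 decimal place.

15.3 °C

Neutral buoyancy requires Δρ = 0, i.e. −α(T_deep − T_surf′) + β(S_deep − S_surf) = 0.
T_surf′ = T_deep − (β/α)·ΔS = 14.8 − (7.8 × 10⁻⁴/1.9 × 10⁻⁴)·(-0.12) = 15.293 °C.
Cooling required: 16.2 − (15.293) = 0.907 °C.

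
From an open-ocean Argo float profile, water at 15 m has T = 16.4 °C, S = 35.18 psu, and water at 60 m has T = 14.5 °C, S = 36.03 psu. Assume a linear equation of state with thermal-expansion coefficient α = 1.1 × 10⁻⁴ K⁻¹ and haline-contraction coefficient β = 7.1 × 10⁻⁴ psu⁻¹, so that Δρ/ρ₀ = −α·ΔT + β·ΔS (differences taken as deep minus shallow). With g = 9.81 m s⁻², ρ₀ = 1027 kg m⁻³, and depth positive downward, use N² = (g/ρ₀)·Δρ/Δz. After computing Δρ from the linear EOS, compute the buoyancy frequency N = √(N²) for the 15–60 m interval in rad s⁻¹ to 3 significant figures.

ΔT = -1.9 K, ΔS = +0.85 psu (deep − shallow).
Δρ/ρ₀ = −αΔT + βΔS = 2.09 × 10⁻⁴ + 6.035 × 10⁻⁴ = 8.125 × 10⁻⁴, so Δρ ≈ 0.8344 kg m⁻³.
N² = (g/ρ₀)·Δρ/Δz = g·(Δρ/ρ₀)/Δz = 9.81 × 8.125 × 10⁻⁴ / 45 = 1.7713 × 10⁻⁴ s⁻².
N = √(1.7713 × 10⁻⁴) = 0.013309 rad s⁻¹ ≈ 0.0133 rad s⁻¹.

0.0133 rad s⁻¹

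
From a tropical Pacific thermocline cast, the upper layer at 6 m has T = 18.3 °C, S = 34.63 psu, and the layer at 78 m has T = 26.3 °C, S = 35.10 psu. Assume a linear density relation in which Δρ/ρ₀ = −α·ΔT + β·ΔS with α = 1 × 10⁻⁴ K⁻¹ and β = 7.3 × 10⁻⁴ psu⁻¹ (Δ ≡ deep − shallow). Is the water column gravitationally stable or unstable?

ΔT = 26.3 − 18.3 = +8.0 K and ΔS = 35.10 − 34.63 = +0.47 psu (deep − shallow).
−αΔT = -8.00 × 10⁻⁴; βΔS = 3.431 × 10⁻⁴; sum Δρ/ρ₀ = -4.569 × 10⁻⁴.
Δρ/ρ₀ < 0, so Δρ < 0: deeper water is lighter → statically unstable; the column would overturn.

unstable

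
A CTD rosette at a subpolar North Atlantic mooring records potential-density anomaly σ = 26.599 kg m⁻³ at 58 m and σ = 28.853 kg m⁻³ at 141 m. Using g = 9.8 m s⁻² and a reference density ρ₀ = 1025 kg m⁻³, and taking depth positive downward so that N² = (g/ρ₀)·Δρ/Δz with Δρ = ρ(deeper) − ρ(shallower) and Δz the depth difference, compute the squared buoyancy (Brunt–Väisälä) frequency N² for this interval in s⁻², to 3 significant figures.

Δρ = 1028.853 − 1026.599 = 2.254 kg m⁻³ over Δz = 141 − 58 = 83 m.
N² = (9.8/1025) × (2.254/83) = 2.5964 × 10⁻⁴ s⁻² ≈ 2.60 × 10⁻⁴ s⁻².

2.60 × 10⁻⁴ s⁻²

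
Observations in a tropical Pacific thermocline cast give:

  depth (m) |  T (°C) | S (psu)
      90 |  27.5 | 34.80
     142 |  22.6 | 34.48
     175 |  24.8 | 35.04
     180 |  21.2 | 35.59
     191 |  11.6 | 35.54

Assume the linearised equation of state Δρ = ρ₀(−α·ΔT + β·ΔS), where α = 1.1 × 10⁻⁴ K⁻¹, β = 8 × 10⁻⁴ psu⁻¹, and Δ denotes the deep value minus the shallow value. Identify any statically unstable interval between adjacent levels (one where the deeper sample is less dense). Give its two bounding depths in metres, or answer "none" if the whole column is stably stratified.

Evaluate Δρ/ρ₀ = −αΔT + βΔS across each adjacent pair:
  90–142 m: −αΔT+βΔS = −(1.1 × 10⁻⁴)(-4.9)+(8 × 10⁻⁴)(-0.32) = 2.8 × 10⁻⁴ → stable
  142–175 m: −αΔT+βΔS = −(1.1 × 10⁻⁴)(+2.2)+(8 × 10⁻⁴)(+0.56) = 2.1 × 10⁻⁴ → stable
  175–180 m: −αΔT+βΔS = −(1.1 × 10⁻⁴)(-3.6)+(8 × 10⁻⁴)(+0.55) = 8.4 × 10⁻⁴ → stable
  180–191 m: −αΔT+βΔS = −(1.1 × 10⁻⁴)(-9.6)+(8 × 10⁻⁴)(-0.05) = 1.0 × 10⁻³ → stable
Every interval has Δρ > 0: the column is stably stratified throughout.

none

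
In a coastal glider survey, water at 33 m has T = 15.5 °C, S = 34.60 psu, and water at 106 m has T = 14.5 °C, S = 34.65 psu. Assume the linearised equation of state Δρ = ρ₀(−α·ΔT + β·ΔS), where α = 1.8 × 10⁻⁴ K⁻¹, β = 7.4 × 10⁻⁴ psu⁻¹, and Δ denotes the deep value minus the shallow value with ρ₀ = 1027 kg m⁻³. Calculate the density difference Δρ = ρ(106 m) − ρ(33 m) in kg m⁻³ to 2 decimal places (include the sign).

+0.22 kg m⁻³

ΔT = -1.0 K, ΔS = +0.05 psu (deep − shallow).
Δρ/ρ₀ = −(1.8 × 10⁻⁴)(-1.0) + (7.4 × 10⁻⁴)(+0.05) = 2.17 × 10⁻⁴.
Δρ = 1027 × (2.17 × 10⁻⁴) = +0.22 kg m⁻³.
Positive Δρ: denser below, stable.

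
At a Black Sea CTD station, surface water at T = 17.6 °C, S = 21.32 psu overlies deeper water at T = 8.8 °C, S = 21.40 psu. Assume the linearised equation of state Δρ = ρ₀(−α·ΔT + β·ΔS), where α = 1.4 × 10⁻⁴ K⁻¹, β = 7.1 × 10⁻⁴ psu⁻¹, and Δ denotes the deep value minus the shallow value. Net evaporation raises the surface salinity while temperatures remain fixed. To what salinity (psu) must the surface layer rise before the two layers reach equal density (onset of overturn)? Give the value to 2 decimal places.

23.14 psu

Neutral buoyancy requires −α(T_deep − T_surf) + β(S_deep − S_surf′) = 0.
S_surf′ = S_deep − (α/β)·ΔT = 21.40 − (1.4 × 10⁻⁴/7.1 × 10⁻⁴)·(-8.8) = 23.1352 psu.
Increase required: 23.1352 − 21.32 = 1.8152 psu.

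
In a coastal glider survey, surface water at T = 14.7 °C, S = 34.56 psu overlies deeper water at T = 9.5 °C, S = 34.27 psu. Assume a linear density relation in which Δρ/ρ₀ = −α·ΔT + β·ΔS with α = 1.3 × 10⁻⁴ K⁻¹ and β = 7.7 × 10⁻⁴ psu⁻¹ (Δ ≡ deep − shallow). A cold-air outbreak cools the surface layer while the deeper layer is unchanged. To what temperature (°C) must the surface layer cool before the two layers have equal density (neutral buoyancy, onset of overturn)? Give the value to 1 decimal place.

Neutral buoyancy requires Δρ = 0, i.e. −α(T_deep − T_surf′) + β(S_deep − S_surf) = 0.
T_surf′ = T_deep − (β/α)·ΔS = 9.5 − (7.7 × 10⁻⁴/1.3 × 10⁻⁴)·(-0.29) = 11.218 °C.
Cooling required: 14.7 − (11.218) = 3.482 °C.

11.2 °C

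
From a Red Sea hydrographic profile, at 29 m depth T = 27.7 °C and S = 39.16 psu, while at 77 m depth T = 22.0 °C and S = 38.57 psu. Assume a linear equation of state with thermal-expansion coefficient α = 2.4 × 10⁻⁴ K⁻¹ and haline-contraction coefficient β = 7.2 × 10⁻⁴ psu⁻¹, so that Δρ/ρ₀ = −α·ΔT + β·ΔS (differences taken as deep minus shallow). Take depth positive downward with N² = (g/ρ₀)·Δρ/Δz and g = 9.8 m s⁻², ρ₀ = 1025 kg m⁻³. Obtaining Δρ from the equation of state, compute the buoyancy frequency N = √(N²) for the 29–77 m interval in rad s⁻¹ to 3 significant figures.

0.0139 rad s⁻¹

ΔT = -5.7 K, ΔS = -0.59 psu (deep − shallow).
Δρ/ρ₀ = −αΔT + βΔS = 1.368 × 10⁻³ − 4.248 × 10⁻⁴ = 9.432 × 10⁻⁴, so Δρ ≈ 0.9668 kg m⁻³.
N² = (g/ρ₀)·Δρ/Δz = g·(Δρ/ρ₀)/Δz = 9.8 × 9.432 × 10⁻⁴ / 48 = 1.9257 × 10⁻⁴ s⁻².
N = √(1.9257 × 10⁻⁴) = 0.013877 rad s⁻¹ ≈ 0.0139 rad s⁻¹.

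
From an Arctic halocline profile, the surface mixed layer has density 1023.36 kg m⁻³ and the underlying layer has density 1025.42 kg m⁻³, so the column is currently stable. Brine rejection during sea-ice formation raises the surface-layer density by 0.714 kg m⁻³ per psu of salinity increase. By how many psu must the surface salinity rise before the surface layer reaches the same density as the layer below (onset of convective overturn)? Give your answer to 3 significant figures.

2.89 psu

Density deficit of the surface layer: 1025.42 − 1023.36 = 2.06 kg m⁻³.
Required change = 2.06 / 0.714 = 2.89 psu.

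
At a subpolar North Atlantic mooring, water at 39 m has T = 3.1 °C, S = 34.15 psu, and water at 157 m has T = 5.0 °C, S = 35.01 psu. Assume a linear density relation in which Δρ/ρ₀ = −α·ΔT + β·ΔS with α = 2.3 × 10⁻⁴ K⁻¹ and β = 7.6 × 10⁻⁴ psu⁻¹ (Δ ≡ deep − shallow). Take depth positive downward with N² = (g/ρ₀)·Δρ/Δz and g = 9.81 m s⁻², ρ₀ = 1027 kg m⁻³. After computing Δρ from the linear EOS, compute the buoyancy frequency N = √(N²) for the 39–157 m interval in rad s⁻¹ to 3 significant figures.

4.24 × 10⁻³ rad s⁻¹

ΔT = +1.9 K, ΔS = +0.86 psu (deep − shallow).
Δρ/ρ₀ = −αΔT + βΔS = -4.37 × 10⁻⁴ + 6.536 × 10⁻⁴ = 2.166 × 10⁻⁴, so Δρ ≈ 0.2224 kg m⁻³.
N² = (g/ρ₀)·Δρ/Δz = g·(Δρ/ρ₀)/Δz = 9.81 × 2.166 × 10⁻⁴ / 118 = 1.8007 × 10⁻⁵ s⁻².
N = √(1.8007 × 10⁻⁵) = 4.2435 × 10⁻³ rad s⁻¹ ≈ 4.24 × 10⁻³ rad s⁻¹.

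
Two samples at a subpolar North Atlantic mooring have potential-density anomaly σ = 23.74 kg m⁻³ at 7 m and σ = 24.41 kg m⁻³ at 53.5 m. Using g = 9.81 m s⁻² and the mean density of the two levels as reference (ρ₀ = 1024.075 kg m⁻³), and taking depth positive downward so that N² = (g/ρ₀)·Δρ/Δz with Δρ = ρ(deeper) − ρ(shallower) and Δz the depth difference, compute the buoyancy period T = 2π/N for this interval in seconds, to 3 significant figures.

535 s

Δρ = 1024.41 − 1023.74 = 0.67 kg m⁻³ over Δz = 53.5 − 7 = 46.5 m.
N² = (9.81/1024.075) × (0.67/46.5) = 1.3803 × 10⁻⁴ s⁻².
N = √(1.3803 × 10⁻⁴) = 0.011749 rad s⁻¹, so T = 2π/N = 534.78 s ≈ 535 s.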